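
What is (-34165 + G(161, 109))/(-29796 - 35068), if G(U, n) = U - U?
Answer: 34165/64864 ≈ 0.52672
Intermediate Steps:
G(U, n) = 0
(-34165 + G(161, 109))/(-29796 - 35068) = (-34165 + 0)/(-29796 - 35068) = -34165/(-64864) = -34165*(-1/64864) = 34165/64864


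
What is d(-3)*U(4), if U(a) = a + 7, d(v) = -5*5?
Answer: -275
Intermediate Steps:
d(v) = -25
U(a) = 7 + a
d(-3)*U(4) = -25*(7 + 4) = -25*11 = -275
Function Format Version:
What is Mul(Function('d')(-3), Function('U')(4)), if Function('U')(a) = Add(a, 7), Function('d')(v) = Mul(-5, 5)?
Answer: -275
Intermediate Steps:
Function('d')(v) = -25
Function('U')(a) = Add(7, a)
Mul(Function('d')(-3), Function('U')(4)) = Mul(-25, Add(7, 4)) = Mul(-25, 11) = -275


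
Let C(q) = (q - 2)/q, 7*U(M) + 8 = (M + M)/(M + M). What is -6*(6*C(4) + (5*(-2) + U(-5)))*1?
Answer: 48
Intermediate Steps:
U(M) = -1 (U(M) = -8/7 + ((M + M)/(M + M))/7 = -8/7 + ((2*M)/((2*M)))/7 = -8/7 + ((2*M)*(1/(2*M)))/7 = -8/7 + (⅐)*1 = -8/7 + ⅐ = -1)
C(q) = (-2 + q)/q
-6*(6*C(4) + (5*(-2) + U(-5)))*1 = -6*(6*((-2 + 4)/4) + (5*(-2) - 1))*1 = -6*(6*((¼)*2) + (-10 - 1))*1 = -6*(6*(½) - 11)*1 = -6*(3 - 11)*1 = -6*(-8)*1 = 48*1 = 48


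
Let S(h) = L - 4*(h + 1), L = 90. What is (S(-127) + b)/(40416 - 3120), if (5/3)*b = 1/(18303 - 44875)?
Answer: 26306279/1651715520 ≈ 0.015927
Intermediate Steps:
S(h) = 86 - 4*h (S(h) = 90 - 4*(h + 1) = 90 - 4*(1 + h) = 90 + (-4 - 4*h) = 86 - 4*h)
b = -3/132860 (b = 3/(5*(18303 - 44875)) = (⅗)/(-26572) = (⅗)*(-1/26572) = -3/132860 ≈ -2.2580e-5)
(S(-127) + b)/(40416 - 3120) = ((86 - 4*(-127)) - 3/132860)/(40416 - 3120) = ((86 + 508) - 3/132860)/37296 = (594 - 3/132860)*(1/37296) = (78918837/132860)*(1/37296) = 26306279/1651715520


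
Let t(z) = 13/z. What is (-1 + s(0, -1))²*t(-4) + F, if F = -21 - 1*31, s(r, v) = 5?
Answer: -104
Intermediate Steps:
F = -52 (F = -21 - 31 = -52)
(-1 + s(0, -1))²*t(-4) + F = (-1 + 5)²*(13/(-4)) - 52 = 4²*(13*(-¼)) - 52 = 16*(-13/4) - 52 = -52 - 52 = -104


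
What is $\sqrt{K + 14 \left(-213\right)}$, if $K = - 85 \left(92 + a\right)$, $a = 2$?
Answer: $2 i \sqrt{2743} \approx 104.75 i$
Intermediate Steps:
$K = -7990$ ($K = - 85 \left(92 + 2\right) = \left(-85\right) 94 = -7990$)
$\sqrt{K + 14 \left(-213\right)} = \sqrt{-7990 + 14 \left(-213\right)} = \sqrt{-7990 - 2982} = \sqrt{-10972} = 2 i \sqrt{2743}$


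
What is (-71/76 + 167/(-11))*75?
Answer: -1010475/836 ≈ -1208.7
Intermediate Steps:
(-71/76 + 167/(-11))*75 = (-71*1/76 + 167*(-1/11))*75 = (-71/76 - 167/11)*75 = -13473/836*75 = -1010475/836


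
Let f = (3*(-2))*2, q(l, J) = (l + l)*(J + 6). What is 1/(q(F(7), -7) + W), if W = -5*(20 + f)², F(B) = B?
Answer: -1/334 ≈ -0.0029940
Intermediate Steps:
q(l, J) = 2*l*(6 + J) (q(l, J) = (2*l)*(6 + J) = 2*l*(6 + J))
f = -12 (f = -6*2 = -12)
W = -320 (W = -5*(20 - 12)² = -5*8² = -5*64 = -320)
1/(q(F(7), -7) + W) = 1/(2*7*(6 - 7) - 320) = 1/(2*7*(-1) - 320) = 1/(-14 - 320) = 1/(-334) = -1/334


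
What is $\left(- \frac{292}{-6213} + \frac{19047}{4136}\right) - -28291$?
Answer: $\frac{727112468411}{25696968} \approx 28296.0$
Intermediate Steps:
$\left(- \frac{292}{-6213} + \frac{19047}{4136}\right) - -28291 = \left(\left(-292\right) \left(- \frac{1}{6213}\right) + 19047 \cdot \frac{1}{4136}\right) + 28291 = \left(\frac{292}{6213} + \frac{19047}{4136}\right) + 28291 = \frac{119546723}{25696968} + 28291 = \frac{727112468411}{25696968}$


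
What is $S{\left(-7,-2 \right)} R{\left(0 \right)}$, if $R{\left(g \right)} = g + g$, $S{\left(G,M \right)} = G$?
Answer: $0$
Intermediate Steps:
$R{\left(g \right)} = 2 g$
$S{\left(-7,-2 \right)} R{\left(0 \right)} = - 7 \cdot 2 \cdot 0 = \left(-7\right) 0 = 0$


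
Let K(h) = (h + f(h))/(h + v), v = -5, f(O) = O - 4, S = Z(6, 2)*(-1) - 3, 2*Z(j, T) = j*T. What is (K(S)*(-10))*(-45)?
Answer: 4950/7 ≈ 707.14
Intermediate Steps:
Z(j, T) = T*j/2 (Z(j, T) = (j*T)/2 = (T*j)/2 = T*j/2)
S = -9 (S = ((½)*2*6)*(-1) - 3 = 6*(-1) - 3 = -6 - 3 = -9)
f(O) = -4 + O
K(h) = (-4 + 2*h)/(-5 + h) (K(h) = (h + (-4 + h))/(h - 5) = (-4 + 2*h)/(-5 + h))
(K(S)*(-10))*(-45) = ((2*(-2 - 9)/(-5 - 9))*(-10))*(-45) = ((2*(-11)/(-14))*(-10))*(-45) = ((2*(-1/14)*(-11))*(-10))*(-45) = ((11/7)*(-10))*(-45) = -110/7*(-45) = 4950/7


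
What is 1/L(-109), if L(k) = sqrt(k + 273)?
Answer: sqrt(41)/82 ≈ 0.078087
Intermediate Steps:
L(k) = sqrt(273 + k)
1/L(-109) = 1/(sqrt(273 - 109)) = 1/(sqrt(164)) = 1/(2*sqrt(41)) = sqrt(41)/82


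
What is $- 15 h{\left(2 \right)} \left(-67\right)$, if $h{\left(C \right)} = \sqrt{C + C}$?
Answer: $2010$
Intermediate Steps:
$h{\left(C \right)} = \sqrt{2} \sqrt{C}$ ($h{\left(C \right)} = \sqrt{2 C} = \sqrt{2} \sqrt{C}$)
$- 15 h{\left(2 \right)} \left(-67\right) = - 15 \sqrt{2} \sqrt{2} \left(-67\right) = \left(-15\right) 2 \left(-67\right) = \left(-30\right) \left(-67\right) = 2010$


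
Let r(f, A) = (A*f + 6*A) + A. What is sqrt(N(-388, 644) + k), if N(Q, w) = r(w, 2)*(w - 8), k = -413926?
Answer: sqrt(414146) ≈ 643.54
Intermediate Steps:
r(f, A) = 7*A + A*f (r(f, A) = (6*A + A*f) + A = 7*A + A*f)
N(Q, w) = (-8 + w)*(14 + 2*w) (N(Q, w) = (2*(7 + w))*(w - 8) = (14 + 2*w)*(-8 + w) = (-8 + w)*(14 + 2*w))
sqrt(N(-388, 644) + k) = sqrt(2*(-8 + 644)*(7 + 644) - 413926) = sqrt(2*636*651 - 413926) = sqrt(828072 - 413926) = sqrt(414146)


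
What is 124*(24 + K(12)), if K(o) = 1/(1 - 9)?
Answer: 5921/2 ≈ 2960.5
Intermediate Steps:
K(o) = -⅛ (K(o) = 1/(-8) = -⅛)
124*(24 + K(12)) = 124*(24 - ⅛) = 124*(191/8) = 5921/2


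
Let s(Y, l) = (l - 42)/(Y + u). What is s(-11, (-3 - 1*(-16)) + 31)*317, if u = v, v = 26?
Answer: 634/15 ≈ 42.267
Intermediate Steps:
u = 26
s(Y, l) = (-42 + l)/(26 + Y) (s(Y, l) = (l - 42)/(Y + 26) = (-42 + l)/(26 + Y))
s(-11, (-3 - 1*(-16)) + 31)*317 = ((-42 + ((-3 - 1*(-16)) + 31))/(26 - 11))*317 = ((-42 + ((-3 + 16) + 31))/15)*317 = ((-42 + (13 + 31))/15)*317 = ((-42 + 44)/15)*317 = ((1/15)*2)*317 = (2/15)*317 = 634/15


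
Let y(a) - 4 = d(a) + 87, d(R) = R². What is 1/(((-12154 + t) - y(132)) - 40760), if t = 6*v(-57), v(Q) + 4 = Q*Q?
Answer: -1/50959 ≈ -1.9624e-5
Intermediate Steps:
v(Q) = -4 + Q² (v(Q) = -4 + Q*Q = -4 + Q²)
y(a) = 91 + a² (y(a) = 4 + (a² + 87) = 4 + (87 + a²) = 91 + a²)
t = 19470 (t = 6*(-4 + (-57)²) = 6*(-4 + 3249) = 6*3245 = 19470)
1/(((-12154 + t) - y(132)) - 40760) = 1/(((-12154 + 19470) - (91 + 132²)) - 40760) = 1/((7316 - (91 + 17424)) - 40760) = 1/((7316 - 1*17515) - 40760) = 1/((7316 - 17515) - 40760) = 1/(-10199 - 40760) = 1/(-50959) = -1/50959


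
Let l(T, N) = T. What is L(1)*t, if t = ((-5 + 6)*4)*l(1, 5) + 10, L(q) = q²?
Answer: 14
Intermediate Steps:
t = 14 (t = ((-5 + 6)*4)*1 + 10 = (1*4)*1 + 10 = 4*1 + 10 = 4 + 10 = 14)
L(1)*t = 1²*14 = 1*14 = 14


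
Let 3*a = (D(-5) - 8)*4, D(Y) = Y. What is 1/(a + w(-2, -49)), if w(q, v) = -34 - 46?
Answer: -3/292 ≈ -0.010274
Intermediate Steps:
w(q, v) = -80
a = -52/3 (a = ((-5 - 8)*4)/3 = (-13*4)/3 = (⅓)*(-52) = -52/3 ≈ -17.333)
1/(a + w(-2, -49)) = 1/(-52/3 - 80) = 1/(-292/3) = -3/292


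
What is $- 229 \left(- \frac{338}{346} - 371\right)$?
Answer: $\frac{14736608}{173} \approx 85183.0$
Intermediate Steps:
$- 229 \left(- \frac{338}{346} - 371\right) = - 229 \left(\left(-338\right) \frac{1}{346} - 371\right) = - 229 \left(- \frac{169}{173} - 371\right) = \left(-229\right) \left(- \frac{64352}{173}\right) = \frac{14736608}{173}$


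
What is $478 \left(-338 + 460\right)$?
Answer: $58316$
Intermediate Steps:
$478 \left(-338 + 460\right) = 478 \cdot 122 = 58316$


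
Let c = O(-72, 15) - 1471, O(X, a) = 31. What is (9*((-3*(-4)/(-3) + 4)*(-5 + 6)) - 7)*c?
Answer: 10080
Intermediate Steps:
c = -1440 (c = 31 - 1471 = -1440)
(9*((-3*(-4)/(-3) + 4)*(-5 + 6)) - 7)*c = (9*((-3*(-4)/(-3) + 4)*(-5 + 6)) - 7)*(-1440) = (9*((12*(-1/3) + 4)*1) - 7)*(-1440) = (9*((-4 + 4)*1) - 7)*(-1440) = (9*(0*1) - 7)*(-1440) = (9*0 - 7)*(-1440) = (0 - 7)*(-1440) = -7*(-1440) = 10080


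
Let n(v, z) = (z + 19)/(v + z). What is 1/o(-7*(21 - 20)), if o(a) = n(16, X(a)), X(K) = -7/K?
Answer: 17/20 ≈ 0.85000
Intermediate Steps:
n(v, z) = (19 + z)/(v + z)
o(a) = (19 - 7/a)/(16 - 7/a)
1/o(-7*(21 - 20)) = 1/((-7 + 19*(-7*(21 - 20)))/(-7 + 16*(-7*(21 - 20)))) = 1/((-7 + 19*(-7*1))/(-7 + 16*(-7*1))) = 1/((-7 + 19*(-7))/(-7 + 16*(-7))) = 1/((-7 - 133)/(-7 - 112)) = 1/(-140/(-119)) = 1/(-1/119*(-140)) = 1/(20/17) = 17/20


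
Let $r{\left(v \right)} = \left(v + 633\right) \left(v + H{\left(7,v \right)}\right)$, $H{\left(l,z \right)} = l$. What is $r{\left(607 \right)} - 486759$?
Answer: $274601$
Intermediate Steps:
$r{\left(v \right)} = \left(7 + v\right) \left(633 + v\right)$ ($r{\left(v \right)} = \left(v + 633\right) \left(v + 7\right) = \left(633 + v\right) \left(7 + v\right) = \left(7 + v\right) \left(633 + v\right)$)
$r{\left(607 \right)} - 486759 = \left(4431 + 607^{2} + 640 \cdot 607\right) - 486759 = \left(4431 + 368449 + 388480\right) - 486759 = 761360 - 486759 = 274601$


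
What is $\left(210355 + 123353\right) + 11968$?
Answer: $345676$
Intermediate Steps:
$\left(210355 + 123353\right) + 11968 = 333708 + 11968 = 345676$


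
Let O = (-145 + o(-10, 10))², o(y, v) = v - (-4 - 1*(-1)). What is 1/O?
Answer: 1/17424 ≈ 5.7392e-5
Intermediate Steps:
o(y, v) = 3 + v (o(y, v) = v - (-4 + 1) = v - 1*(-3) = v + 3 = 3 + v)
O = 17424 (O = (-145 + (3 + 10))² = (-145 + 13)² = (-132)² = 17424)
1/O = 1/17424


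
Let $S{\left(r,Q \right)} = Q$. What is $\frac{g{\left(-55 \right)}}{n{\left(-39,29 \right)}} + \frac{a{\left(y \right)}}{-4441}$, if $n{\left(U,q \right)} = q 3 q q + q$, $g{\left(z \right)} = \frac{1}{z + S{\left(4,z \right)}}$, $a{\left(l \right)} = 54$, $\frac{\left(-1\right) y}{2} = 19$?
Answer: $- \frac{434788681}{35756977960} \approx -0.01216$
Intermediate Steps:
$y = -38$ ($y = \left(-2\right) 19 = -38$)
$g{\left(z \right)} = \frac{1}{2 z}$ ($g{\left(z \right)} = \frac{1}{z + z} = \frac{1}{2 z}$)
$n{\left(U,q \right)} = q + 3 q^{3}$ ($n{\left(U,q \right)} = 3 q q q + q = 3 q^{2} q + q = 3 q^{3} + q = q + 3 q^{3}$)
$\frac{g{\left(-55 \right)}}{n{\left(-39,29 \right)}} + \frac{a{\left(y \right)}}{-4441} = \frac{\frac{1}{2} \frac{1}{-55}}{29 + 3 \cdot 29^{3}} + \frac{54}{-4441} = \frac{\frac{1}{2} \left(- \frac{1}{55}\right)}{29 + 3 \cdot 24389} + 54 \left(- \frac{1}{4441}\right) = - \frac{1}{110 \left(29 + 73167\right)} - \frac{54}{4441} = - \frac{1}{110 \cdot 73196} - \frac{54}{4441} = \left(- \frac{1}{110}\right) \frac{1}{73196} - \frac{54}{4441} = - \frac{1}{8051560} - \frac{54}{4441} = - \frac{434788681}{35756977960}$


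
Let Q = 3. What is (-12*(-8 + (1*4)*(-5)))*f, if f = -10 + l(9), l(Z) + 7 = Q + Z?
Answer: -1680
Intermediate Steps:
l(Z) = -4 + Z (l(Z) = -7 + (3 + Z) = -4 + Z)
f = -5 (f = -10 + (-4 + 9) = -10 + 5 = -5)
(-12*(-8 + (1*4)*(-5)))*f = -12*(-8 + (1*4)*(-5))*(-5) = -12*(-8 + 4*(-5))*(-5) = -12*(-8 - 20)*(-5) = -12*(-28)*(-5) = 336*(-5) = -1680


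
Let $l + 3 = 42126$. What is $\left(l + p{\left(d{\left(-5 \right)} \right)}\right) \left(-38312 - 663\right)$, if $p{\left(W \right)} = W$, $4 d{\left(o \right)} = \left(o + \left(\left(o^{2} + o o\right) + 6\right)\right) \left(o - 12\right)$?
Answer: $- \frac{6533184375}{4} \approx -1.6333 \cdot 10^{9}$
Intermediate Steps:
$l = 42123$ ($l = -3 + 42126 = 42123$)
$d{\left(o \right)} = \frac{\left(-12 + o\right) \left(6 + o + 2 o^{2}\right)}{4}$ ($d{\left(o \right)} = \frac{\left(o + \left(\left(o^{2} + o o\right) + 6\right)\right) \left(o - 12\right)}{4} = \frac{\left(o + \left(\left(o^{2} + o^{2}\right) + 6\right)\right) \left(-12 + o\right)}{4} = \frac{\left(o + \left(2 o^{2} + 6\right)\right) \left(-12 + o\right)}{4} = \frac{\left(o + \left(6 + 2 o^{2}\right)\right) \left(-12 + o\right)}{4} = \frac{\left(6 + o + 2 o^{2}\right) \left(-12 + o\right)}{4} = \frac{\left(-12 + o\right) \left(6 + o + 2 o^{2}\right)}{4}$)
$\left(l + p{\left(d{\left(-5 \right)} \right)}\right) \left(-38312 - 663\right) = \left(42123 - \left(\frac{21}{2} + \frac{125}{2} + \frac{575}{4}\right)\right) \left(-38312 - 663\right) = \left(42123 + \left(-18 + \frac{1}{2} \left(-125\right) - \frac{575}{4} + \frac{15}{2}\right)\right) \left(-38975\right) = \left(42123 - \frac{867}{4}\right) \left(-38975\right) = \frac{167625}{4} \left(-38975\right) = - \frac{6533184375}{4}$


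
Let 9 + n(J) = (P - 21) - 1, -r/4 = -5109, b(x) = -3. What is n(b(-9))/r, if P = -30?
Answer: -61/20436 ≈ -0.0029849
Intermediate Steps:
r = 20436 (r = -4*(-5109) = 20436)
n(J) = -61 (n(J) = -9 + ((-30 - 21) - 1) = -9 + (-51 - 1) = -9 - 52 = -61)
n(b(-9))/r = -61/20436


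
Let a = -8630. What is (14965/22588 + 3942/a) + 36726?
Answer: 3579601174747/97467220 ≈ 36726.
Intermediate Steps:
(14965/22588 + 3942/a) + 36726 = (14965/22588 + 3942/(-8630)) + 36726 = (14965*(1/22588) + 3942*(-1/8630)) + 36726 = (14965/22588 - 1971/4315) + 36726 = 20053027/97467220 + 36726 = 3579601174747/97467220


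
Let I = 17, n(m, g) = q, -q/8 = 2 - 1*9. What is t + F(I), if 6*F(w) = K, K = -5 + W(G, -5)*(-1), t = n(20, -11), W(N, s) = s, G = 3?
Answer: 56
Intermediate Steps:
q = 56 (q = -8*(2 - 1*9) = -8*(2 - 9) = -8*(-7) = 56)
n(m, g) = 56
t = 56
K = 0 (K = -5 - 5*(-1) = -5 + 5 = 0)
F(w) = 0 (F(w) = (⅙)*0 = 0)
t + F(I) = 56 + 0 = 56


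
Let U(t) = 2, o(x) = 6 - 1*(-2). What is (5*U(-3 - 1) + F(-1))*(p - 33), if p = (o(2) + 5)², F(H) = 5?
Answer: 2040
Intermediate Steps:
o(x) = 8 (o(x) = 6 + 2 = 8)
p = 169 (p = (8 + 5)² = 13² = 169)
(5*U(-3 - 1) + F(-1))*(p - 33) = (5*2 + 5)*(169 - 33) = (10 + 5)*136 = 15*136 = 2040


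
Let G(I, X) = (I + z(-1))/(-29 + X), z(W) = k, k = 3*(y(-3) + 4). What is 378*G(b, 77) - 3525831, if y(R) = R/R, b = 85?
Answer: -7050087/2 ≈ -3.5250e+6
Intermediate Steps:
y(R) = 1
k = 15 (k = 3*(1 + 4) = 3*5 = 15)
z(W) = 15
G(I, X) = (15 + I)/(-29 + X) (G(I, X) = (I + 15)/(-29 + X) = (15 + I)/(-29 + X))
378*G(b, 77) - 3525831 = 378*((15 + 85)/(-29 + 77)) - 3525831 = 378*(100/48) - 3525831 = 378*((1/48)*100) - 3525831 = 378*(25/12) - 3525831 = 1575/2 - 3525831 = -7050087/2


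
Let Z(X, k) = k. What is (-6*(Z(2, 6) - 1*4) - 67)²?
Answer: 6241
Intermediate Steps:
(-6*(Z(2, 6) - 1*4) - 67)² = (-6*(6 - 1*4) - 67)² = (-6*(6 - 4) - 67)² = (-6*2 - 67)² = (-12 - 67)² = (-79)² = 6241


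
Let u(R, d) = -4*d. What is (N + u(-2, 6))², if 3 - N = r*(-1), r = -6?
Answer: 729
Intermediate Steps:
N = -3 (N = 3 - (-6)*(-1) = 3 - 1*6 = 3 - 6 = -3)
(N + u(-2, 6))² = (-3 - 4*6)² = (-3 - 24)² = (-27)² = 729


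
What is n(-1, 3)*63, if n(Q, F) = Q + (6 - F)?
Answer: 126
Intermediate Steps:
n(Q, F) = 6 + Q - F
n(-1, 3)*63 = (6 - 1 - 1*3)*63 = (6 - 1 - 3)*63 = 2*63 = 126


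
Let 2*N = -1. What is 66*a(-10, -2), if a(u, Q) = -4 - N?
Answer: -231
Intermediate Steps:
N = -1/2 (N = (1/2)*(-1) = -1/2 ≈ -0.50000)
a(u, Q) = -7/2 (a(u, Q) = -4 - 1*(-1/2) = -4 + 1/2 = -7/2)
66*a(-10, -2) = 66*(-7/2) = -231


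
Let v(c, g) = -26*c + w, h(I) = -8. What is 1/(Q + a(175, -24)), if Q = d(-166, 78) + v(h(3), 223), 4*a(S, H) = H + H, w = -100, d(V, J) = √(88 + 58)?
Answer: 48/4535 - √146/9070 ≈ 0.0092521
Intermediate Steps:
d(V, J) = √146
a(S, H) = H/2 (a(S, H) = (H + H)/4 = (2*H)/4 = H/2)
v(c, g) = -100 - 26*c (v(c, g) = -26*c - 100 = -100 - 26*c)
Q = 108 + √146 (Q = √146 + (-100 - 26*(-8)) = √146 + (-100 + 208) = √146 + 108 = 108 + √146 ≈ 120.08)
1/(Q + a(175, -24)) = 1/((108 + √146) + (½)*(-24)) = 1/((108 + √146) - 12) = 1/(96 + √146)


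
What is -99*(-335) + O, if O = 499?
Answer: 33664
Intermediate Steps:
-99*(-335) + O = -99*(-335) + 499 = 33165 + 499 = 33664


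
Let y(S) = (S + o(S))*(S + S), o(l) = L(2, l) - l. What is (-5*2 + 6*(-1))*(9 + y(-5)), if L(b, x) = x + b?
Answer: -624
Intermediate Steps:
L(b, x) = b + x
o(l) = 2 (o(l) = (2 + l) - l = 2)
y(S) = 2*S*(2 + S) (y(S) = (S + 2)*(S + S) = (2 + S)*(2*S) = 2*S*(2 + S))
(-5*2 + 6*(-1))*(9 + y(-5)) = (-5*2 + 6*(-1))*(9 + 2*(-5)*(2 - 5)) = (-10 - 6)*(9 + 2*(-5)*(-3)) = -16*(9 + 30) = -16*39 = -624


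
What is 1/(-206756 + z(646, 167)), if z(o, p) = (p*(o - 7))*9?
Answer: 1/753661 ≈ 1.3269e-6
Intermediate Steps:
z(o, p) = 9*p*(-7 + o) (z(o, p) = (p*(-7 + o))*9 = 9*p*(-7 + o))
1/(-206756 + z(646, 167)) = 1/(-206756 + 9*167*(-7 + 646)) = 1/(-206756 + 9*167*639) = 1/(-206756 + 960417) = 1/753661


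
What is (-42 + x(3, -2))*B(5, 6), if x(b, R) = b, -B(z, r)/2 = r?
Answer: 468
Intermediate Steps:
B(z, r) = -2*r
(-42 + x(3, -2))*B(5, 6) = (-42 + 3)*(-2*6) = -39*(-12) = 468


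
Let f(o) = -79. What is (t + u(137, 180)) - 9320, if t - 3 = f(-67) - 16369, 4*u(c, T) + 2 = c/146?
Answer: -15046915/584 ≈ -25765.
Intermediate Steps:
u(c, T) = -½ + c/584 (u(c, T) = -½ + (c/146)/4 = -½ + c/584)
t = -16445 (t = 3 + (-79 - 16369) = 3 - 16448 = -16445)
(t + u(137, 180)) - 9320 = (-16445 + (-½ + (1/584)*137)) - 9320 = (-16445 + (-½ + 137/584)) - 9320 = (-16445 - 155/584) - 9320 = -9604035/584 - 9320 = -15046915/584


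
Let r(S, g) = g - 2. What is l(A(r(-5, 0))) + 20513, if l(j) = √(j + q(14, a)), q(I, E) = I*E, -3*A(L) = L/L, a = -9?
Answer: 20513 + I*√1137/3 ≈ 20513.0 + 11.24*I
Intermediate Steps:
r(S, g) = -2 + g
A(L) = -⅓ (A(L) = -L/(3*L) = -⅓*1 = -⅓)
q(I, E) = E*I
l(j) = √(-126 + j) (l(j) = √(j - 9*14) = √(j - 126) = √(-126 + j))
l(A(r(-5, 0))) + 20513 = √(-126 - ⅓) + 20513 = √(-379/3) + 20513 = I*√1137/3 + 20513 = 20513 + I*√1137/3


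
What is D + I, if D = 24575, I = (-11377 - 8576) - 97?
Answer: 4525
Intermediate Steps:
I = -20050 (I = -19953 - 97 = -20050)
D + I = 24575 - 20050 = 4525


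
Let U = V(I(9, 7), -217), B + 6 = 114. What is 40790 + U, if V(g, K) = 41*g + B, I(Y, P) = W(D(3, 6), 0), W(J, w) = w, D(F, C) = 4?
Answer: 40898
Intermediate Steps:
B = 108 (B = -6 + 114 = 108)
I(Y, P) = 0
V(g, K) = 108 + 41*g (V(g, K) = 41*g + 108 = 108 + 41*g)
U = 108 (U = 108 + 41*0 = 108 + 0 = 108)
40790 + U = 40790 + 108 = 40898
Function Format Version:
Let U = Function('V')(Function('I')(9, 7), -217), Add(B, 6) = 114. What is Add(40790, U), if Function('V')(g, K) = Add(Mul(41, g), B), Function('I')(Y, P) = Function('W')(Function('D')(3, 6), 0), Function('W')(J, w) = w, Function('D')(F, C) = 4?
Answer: 40898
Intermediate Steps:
B = 108 (B = Add(-6, 114) = 108)
Function('I')(Y, P) = 0
Function('V')(g, K) = Add(108, Mul(41, g)) (Function('V')(g, K) = Add(Mul(41, g), 108) = Add(108, Mul(41, g)))
U = 108 (U = Add(108, Mul(41, 0)) = Add(108, 0) = 108)
Add(40790, U) = Add(40790, 108) = 40898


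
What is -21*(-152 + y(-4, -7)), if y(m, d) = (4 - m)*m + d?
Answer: 4011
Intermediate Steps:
y(m, d) = d + m*(4 - m) (y(m, d) = m*(4 - m) + d = d + m*(4 - m))
-21*(-152 + y(-4, -7)) = -21*(-152 + (-7 - 1*(-4)² + 4*(-4))) = -21*(-152 + (-7 - 1*16 - 16)) = -21*(-152 + (-7 - 16 - 16)) = -21*(-152 - 39) = -21*(-191) = 4011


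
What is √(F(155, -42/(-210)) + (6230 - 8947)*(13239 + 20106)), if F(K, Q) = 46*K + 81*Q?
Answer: I*√2264780470/5 ≈ 9517.9*I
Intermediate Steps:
√(F(155, -42/(-210)) + (6230 - 8947)*(13239 + 20106)) = √((46*155 + 81*(-42/(-210))) + (6230 - 8947)*(13239 + 20106)) = √((7130 + 81*(-42*(-1/210))) - 2717*33345) = √((7130 + 81*(⅕)) - 90598365) = √((7130 + 81/5) - 90598365) = √(35731/5 - 90598365) = √(-452956094/5) = I*√2264780470/5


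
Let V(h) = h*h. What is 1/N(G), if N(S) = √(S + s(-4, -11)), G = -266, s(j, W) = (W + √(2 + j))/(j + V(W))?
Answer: 3*√13/√(-31133 + I*√2) ≈ 1.3923e-6 - 0.061303*I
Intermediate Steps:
V(h) = h²
s(j, W) = (W + √(2 + j))/(j + W²)
N(S) = √(-11/117 + S + I*√2/117) (N(S) = √(S + (-11 + √(2 - 4))/(-4 + (-11)²)) = √(S + (-11 + √(-2))/(-4 + 121)) = √(S + (-11 + I*√2)/117) = √(S + (-11/117 + I*√2/117)) = √(-11/117 + S + I*√2/117))
1/N(G) = 1/(√(-143 + 1521*(-266) + 13*I*√2)/39) = 1/(√(-143 - 404586 + 13*I*√2)/39) = 1/(√(-404729 + 13*I*√2)/39) = 39/√(-404729 + 13*I*√2)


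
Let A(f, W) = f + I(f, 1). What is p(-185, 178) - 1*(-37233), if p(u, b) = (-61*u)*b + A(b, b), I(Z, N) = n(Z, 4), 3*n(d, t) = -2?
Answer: 6138421/3 ≈ 2.0461e+6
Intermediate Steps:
n(d, t) = -⅔ (n(d, t) = (⅓)*(-2) = -⅔)
I(Z, N) = -⅔
A(f, W) = -⅔ + f (A(f, W) = f - ⅔ = -⅔ + f)
p(u, b) = -⅔ + b - 61*b*u (p(u, b) = (-61*u)*b + (-⅔ + b) = -61*b*u + (-⅔ + b) = -⅔ + b - 61*b*u)
p(-185, 178) - 1*(-37233) = (-⅔ + 178 - 61*178*(-185)) - 1*(-37233) = (-⅔ + 178 + 2008730) + 37233 = 6026722/3 + 37233 = 6138421/3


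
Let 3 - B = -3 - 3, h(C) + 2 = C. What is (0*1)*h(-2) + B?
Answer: 9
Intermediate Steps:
h(C) = -2 + C
B = 9 (B = 3 - (-3 - 3) = 3 - 1*(-6) = 3 + 6 = 9)
(0*1)*h(-2) + B = (0*1)*(-2 - 2) + 9 = 0*(-4) + 9 = 0 + 9 = 9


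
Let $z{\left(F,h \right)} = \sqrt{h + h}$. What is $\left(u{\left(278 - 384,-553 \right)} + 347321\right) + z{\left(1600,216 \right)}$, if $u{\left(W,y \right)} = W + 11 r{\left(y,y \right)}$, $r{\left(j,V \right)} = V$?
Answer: $341132 + 12 \sqrt{3} \approx 3.4115 \cdot 10^{5}$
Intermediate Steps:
$u{\left(W,y \right)} = W + 11 y$
$z{\left(F,h \right)} = \sqrt{2} \sqrt{h}$ ($z{\left(F,h \right)} = \sqrt{2 h} = \sqrt{2} \sqrt{h}$)
$\left(u{\left(278 - 384,-553 \right)} + 347321\right) + z{\left(1600,216 \right)} = \left(\left(\left(278 - 384\right) + 11 \left(-553\right)\right) + 347321\right) + \sqrt{2} \sqrt{216} = \left(\left(\left(278 - 384\right) - 6083\right) + 347321\right) + \sqrt{2} \cdot 6 \sqrt{6} = \left(\left(-106 - 6083\right) + 347321\right) + 12 \sqrt{3} = \left(-6189 + 347321\right) + 12 \sqrt{3} = 341132 + 12 \sqrt{3}$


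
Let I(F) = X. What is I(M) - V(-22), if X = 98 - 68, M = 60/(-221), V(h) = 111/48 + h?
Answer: 795/16 ≈ 49.688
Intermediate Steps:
V(h) = 37/16 + h (V(h) = 111*(1/48) + h = 37/16 + h)
M = -60/221 (M = 60*(-1/221) = -60/221 ≈ -0.27149)
X = 30
I(F) = 30
I(M) - V(-22) = 30 - (37/16 - 22) = 30 - 1*(-315/16) = 30 + 315/16 = 795/16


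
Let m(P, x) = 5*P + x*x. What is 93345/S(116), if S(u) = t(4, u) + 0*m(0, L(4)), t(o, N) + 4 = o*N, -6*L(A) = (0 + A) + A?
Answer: 18669/92 ≈ 202.92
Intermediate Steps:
L(A) = -A/3 (L(A) = -((0 + A) + A)/6 = -(A + A)/6 = -A/3)
t(o, N) = -4 + N*o (t(o, N) = -4 + o*N = -4 + N*o)
m(P, x) = x² + 5*P (m(P, x) = 5*P + x² = x² + 5*P)
S(u) = -4 + 4*u (S(u) = (-4 + u*4) + 0*((-⅓*4)² + 5*0) = (-4 + 4*u) + 0*((-4/3)² + 0) = (-4 + 4*u) + 0*(16/9 + 0) = (-4 + 4*u) + 0*(16/9) = (-4 + 4*u) + 0 = -4 + 4*u)
93345/S(116) = 93345/(-4 + 4*116) = 93345/(-4 + 464) = 93345/460 = 93345*(1/460) = 18669/92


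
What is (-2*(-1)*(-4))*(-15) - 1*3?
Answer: 117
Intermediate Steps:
(-2*(-1)*(-4))*(-15) - 1*3 = (2*(-4))*(-15) - 3 = -8*(-15) - 3 = 120 - 3 = 117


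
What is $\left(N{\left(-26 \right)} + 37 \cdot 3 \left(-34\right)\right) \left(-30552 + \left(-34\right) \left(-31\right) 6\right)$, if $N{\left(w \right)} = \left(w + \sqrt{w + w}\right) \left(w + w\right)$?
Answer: $58680216 + 2519712 i \sqrt{13} \approx 5.868 \cdot 10^{7} + 9.0849 \cdot 10^{6} i$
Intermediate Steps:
$N{\left(w \right)} = 2 w \left(w + \sqrt{2} \sqrt{w}\right)$ ($N{\left(w \right)} = \left(w + \sqrt{2 w}\right) 2 w = \left(w + \sqrt{2} \sqrt{w}\right) 2 w = 2 w \left(w + \sqrt{2} \sqrt{w}\right)$)
$\left(N{\left(-26 \right)} + 37 \cdot 3 \left(-34\right)\right) \left(-30552 + \left(-34\right) \left(-31\right) 6\right) = \left(\left(2 \left(-26\right)^{2} + 2 \sqrt{2} \left(-26\right)^{\frac{3}{2}}\right) + 37 \cdot 3 \left(-34\right)\right) \left(-30552 + \left(-34\right) \left(-31\right) 6\right) = \left(\left(2 \cdot 676 + 2 \sqrt{2} \left(- 26 i \sqrt{26}\right)\right) + 111 \left(-34\right)\right) \left(-30552 + 1054 \cdot 6\right) = \left(\left(1352 - 104 i \sqrt{13}\right) - 3774\right) \left(-30552 + 6324\right) = \left(-2422 - 104 i \sqrt{13}\right) \left(-24228\right) = 58680216 + 2519712 i \sqrt{13}$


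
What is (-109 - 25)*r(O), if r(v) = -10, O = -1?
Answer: 1340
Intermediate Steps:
(-109 - 25)*r(O) = (-109 - 25)*(-10) = -134*(-10) = 1340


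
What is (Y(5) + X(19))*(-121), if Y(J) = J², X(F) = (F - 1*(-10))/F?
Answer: -60984/19 ≈ -3209.7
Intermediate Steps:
X(F) = (10 + F)/F (X(F) = (F + 10)/F = (10 + F)/F)
(Y(5) + X(19))*(-121) = (5² + (10 + 19)/19)*(-121) = (25 + (1/19)*29)*(-121) = (25 + 29/19)*(-121) = (504/19)*(-121) = -60984/19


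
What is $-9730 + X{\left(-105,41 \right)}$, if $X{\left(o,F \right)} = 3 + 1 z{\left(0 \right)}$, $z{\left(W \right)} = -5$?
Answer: $-9732$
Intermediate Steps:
$X{\left(o,F \right)} = -2$ ($X{\left(o,F \right)} = 3 + 1 \left(-5\right) = 3 - 5 = -2$)
$-9730 + X{\left(-105,41 \right)} = -9730 - 2 = -9732$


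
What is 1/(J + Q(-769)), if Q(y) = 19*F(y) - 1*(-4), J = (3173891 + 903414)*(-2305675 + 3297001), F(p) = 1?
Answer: 1/4041938456453 ≈ 2.4741e-13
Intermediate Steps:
J = 4041938456430 (J = 4077305*991326 = 4041938456430)
Q(y) = 23 (Q(y) = 19*1 - 1*(-4) = 19 + 4 = 23)
1/(J + Q(-769)) = 1/(4041938456430 + 23) = 1/4041938456453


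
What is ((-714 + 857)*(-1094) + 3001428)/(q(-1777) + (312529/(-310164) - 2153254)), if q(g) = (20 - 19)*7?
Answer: -882412237704/667860015037 ≈ -1.3213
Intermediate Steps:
q(g) = 7 (q(g) = 1*7 = 7)
((-714 + 857)*(-1094) + 3001428)/(q(-1777) + (312529/(-310164) - 2153254)) = ((-714 + 857)*(-1094) + 3001428)/(7 + (312529/(-310164) - 2153254)) = (143*(-1094) + 3001428)/(7 + (312529*(-1/310164) - 2153254)) = (-156442 + 3001428)/(7 + (-312529/310164 - 2153254)) = 2844986/(7 - 667862186185/310164) = 2844986/(-667860015037/310164) = 2844986*(-310164/667860015037) = -882412237704/667860015037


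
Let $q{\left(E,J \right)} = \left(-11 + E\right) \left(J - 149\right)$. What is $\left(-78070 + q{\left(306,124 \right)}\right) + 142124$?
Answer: $56679$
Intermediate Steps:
$q{\left(E,J \right)} = \left(-149 + J\right) \left(-11 + E\right)$ ($q{\left(E,J \right)} = \left(-11 + E\right) \left(-149 + J\right) = \left(-149 + J\right) \left(-11 + E\right)$)
$\left(-78070 + q{\left(306,124 \right)}\right) + 142124 = \left(-78070 + \left(1639 - 45594 - 1364 + 306 \cdot 124\right)\right) + 142124 = \left(-78070 + \left(1639 - 45594 - 1364 + 37944\right)\right) + 142124 = \left(-78070 - 7375\right) + 142124 = -85445 + 142124 = 56679$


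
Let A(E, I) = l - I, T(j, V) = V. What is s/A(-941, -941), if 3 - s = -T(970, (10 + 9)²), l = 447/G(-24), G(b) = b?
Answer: 2912/7379 ≈ 0.39463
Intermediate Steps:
l = -149/8 (l = 447/(-24) = 447*(-1/24) = -149/8 ≈ -18.625)
s = 364 (s = 3 - (-1)*(10 + 9)² = 3 - (-1)*19² = 3 - (-1)*361 = 3 - 1*(-361) = 3 + 361 = 364)
A(E, I) = -149/8 - I
s/A(-941, -941) = 364/(-149/8 - 1*(-941)) = 364/(-149/8 + 941) = 364/(7379/8) = 364*(8/7379) = 2912/7379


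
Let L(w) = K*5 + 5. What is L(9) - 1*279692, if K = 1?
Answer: -279682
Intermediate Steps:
L(w) = 10 (L(w) = 1*5 + 5 = 5 + 5 = 10)
L(9) - 1*279692 = 10 - 1*279692 = 10 - 279692 = -279682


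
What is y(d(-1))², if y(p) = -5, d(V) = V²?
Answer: 25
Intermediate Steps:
y(d(-1))² = (-5)² = 25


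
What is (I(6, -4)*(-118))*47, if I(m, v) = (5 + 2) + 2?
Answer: -49914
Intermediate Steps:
I(m, v) = 9 (I(m, v) = 7 + 2 = 9)
(I(6, -4)*(-118))*47 = (9*(-118))*47 = -1062*47 = -49914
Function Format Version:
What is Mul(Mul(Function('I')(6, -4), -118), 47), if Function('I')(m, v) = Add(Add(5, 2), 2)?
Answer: -49914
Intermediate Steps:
Function('I')(m, v) = 9 (Function('I')(m, v) = Add(7, 2) = 9)
Mul(Mul(Function('I')(6, -4), -118), 47) = Mul(Mul(9, -118), 47) = Mul(-1062, 47) = -49914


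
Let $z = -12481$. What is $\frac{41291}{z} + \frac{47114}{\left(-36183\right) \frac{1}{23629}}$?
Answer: $- \frac{1985150139977}{64514289} \approx -30771.0$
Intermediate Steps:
$\frac{41291}{z} + \frac{47114}{\left(-36183\right) \frac{1}{23629}} = \frac{41291}{-12481} + \frac{47114}{\left(-36183\right) \frac{1}{23629}} = 41291 \left(- \frac{1}{12481}\right) + \frac{47114}{\left(-36183\right) \frac{1}{23629}} = - \frac{41291}{12481} + \frac{47114}{- \frac{36183}{23629}} = - \frac{41291}{12481} + 47114 \left(- \frac{23629}{36183}\right) = - \frac{41291}{12481} - \frac{1113256706}{36183} = - \frac{1985150139977}{64514289}$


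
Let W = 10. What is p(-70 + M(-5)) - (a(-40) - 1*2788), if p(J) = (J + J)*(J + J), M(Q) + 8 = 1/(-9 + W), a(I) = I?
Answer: 26544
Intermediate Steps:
M(Q) = -7 (M(Q) = -8 + 1/(-9 + 10) = -8 + 1/1 = -8 + 1 = -7)
p(J) = 4*J**2 (p(J) = (2*J)*(2*J) = 4*J**2)
p(-70 + M(-5)) - (a(-40) - 1*2788) = 4*(-70 - 7)**2 - (-40 - 1*2788) = 4*(-77)**2 - (-40 - 2788) = 4*5929 - 1*(-2828) = 23716 + 2828 = 26544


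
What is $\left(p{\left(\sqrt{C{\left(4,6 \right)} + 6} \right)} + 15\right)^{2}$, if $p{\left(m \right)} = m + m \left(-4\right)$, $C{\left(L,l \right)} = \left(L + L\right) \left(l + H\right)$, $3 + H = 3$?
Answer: $711 - 270 \sqrt{6} \approx 49.638$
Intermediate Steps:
$H = 0$ ($H = -3 + 3 = 0$)
$C{\left(L,l \right)} = 2 L l$ ($C{\left(L,l \right)} = \left(L + L\right) \left(l + 0\right) = 2 L l$)
$p{\left(m \right)} = - 3 m$ ($p{\left(m \right)} = m - 4 m = - 3 m$)
$\left(p{\left(\sqrt{C{\left(4,6 \right)} + 6} \right)} + 15\right)^{2} = \left(- 3 \sqrt{2 \cdot 4 \cdot 6 + 6} + 15\right)^{2} = \left(- 3 \sqrt{48 + 6} + 15\right)^{2} = \left(- 3 \sqrt{54} + 15\right)^{2} = \left(- 3 \cdot 3 \sqrt{6} + 15\right)^{2} = \left(- 9 \sqrt{6} + 15\right)^{2} = \left(15 - 9 \sqrt{6}\right)^{2}$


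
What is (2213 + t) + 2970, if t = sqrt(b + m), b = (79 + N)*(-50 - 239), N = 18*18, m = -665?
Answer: 5183 + 2*I*sqrt(29283) ≈ 5183.0 + 342.25*I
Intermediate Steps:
N = 324
b = -116467 (b = (79 + 324)*(-50 - 239) = 403*(-289) = -116467)
t = 2*I*sqrt(29283) (t = sqrt(-116467 - 665) = sqrt(-117132) = 2*I*sqrt(29283) ≈ 342.25*I)
(2213 + t) + 2970 = (2213 + 2*I*sqrt(29283)) + 2970 = 5183 + 2*I*sqrt(29283)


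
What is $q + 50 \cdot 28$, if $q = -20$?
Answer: $1380$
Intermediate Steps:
$q + 50 \cdot 28 = -20 + 50 \cdot 28 = -20 + 1400 = 1380$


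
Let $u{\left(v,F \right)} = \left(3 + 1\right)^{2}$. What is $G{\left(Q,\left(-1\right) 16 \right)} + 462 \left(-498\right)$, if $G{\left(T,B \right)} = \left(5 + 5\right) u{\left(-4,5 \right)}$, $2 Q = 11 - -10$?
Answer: $-229916$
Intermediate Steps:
$Q = \frac{21}{2}$ ($Q = \frac{11 - -10}{2} = \frac{11 + 10}{2} = \frac{1}{2} \cdot 21 = \frac{21}{2} \approx 10.5$)
$u{\left(v,F \right)} = 16$ ($u{\left(v,F \right)} = 4^{2} = 16$)
$G{\left(T,B \right)} = 160$ ($G{\left(T,B \right)} = \left(5 + 5\right) 16 = 10 \cdot 16 = 160$)
$G{\left(Q,\left(-1\right) 16 \right)} + 462 \left(-498\right) = 160 + 462 \left(-498\right) = 160 - 230076 = -229916$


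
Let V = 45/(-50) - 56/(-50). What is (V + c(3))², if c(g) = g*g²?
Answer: 1852321/2500 ≈ 740.93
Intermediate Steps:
c(g) = g³
V = 11/50 (V = 45*(-1/50) - 56*(-1/50) = -9/10 + 28/25 = 11/50 ≈ 0.22000)
(V + c(3))² = (11/50 + 3³)² = (11/50 + 27)² = (1361/50)² = 1852321/2500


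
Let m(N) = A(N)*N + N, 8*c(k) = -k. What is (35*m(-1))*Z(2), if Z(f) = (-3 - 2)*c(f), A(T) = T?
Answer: 0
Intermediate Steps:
c(k) = -k/8 (c(k) = (-k)/8 = -k/8)
m(N) = N + N**2 (m(N) = N*N + N = N**2 + N = N + N**2)
Z(f) = 5*f/8 (Z(f) = (-3 - 2)*(-f/8) = -(-5)*f/8 = 5*f/8)
(35*m(-1))*Z(2) = (35*(-(1 - 1)))*((5/8)*2) = (35*(-1*0))*(5/4) = (35*0)*(5/4) = 0*(5/4) = 0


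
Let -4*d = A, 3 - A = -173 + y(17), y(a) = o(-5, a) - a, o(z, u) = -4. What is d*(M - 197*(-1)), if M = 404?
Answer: -118397/4 ≈ -29599.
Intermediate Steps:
y(a) = -4 - a
A = 197 (A = 3 - (-173 + (-4 - 1*17)) = 3 - (-173 + (-4 - 17)) = 3 - (-173 - 21) = 3 - 1*(-194) = 3 + 194 = 197)
d = -197/4 (d = -¼*197 = -197/4 ≈ -49.250)
d*(M - 197*(-1)) = -197*(404 - 197*(-1))/4 = -197*(404 + 197)/4 = -197/4*601 = -118397/4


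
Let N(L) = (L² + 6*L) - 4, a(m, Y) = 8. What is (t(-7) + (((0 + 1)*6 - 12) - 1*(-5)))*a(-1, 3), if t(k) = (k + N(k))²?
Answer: 120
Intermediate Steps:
N(L) = -4 + L² + 6*L
t(k) = (-4 + k² + 7*k)² (t(k) = (k + (-4 + k² + 6*k))² = (-4 + k² + 7*k)²)
(t(-7) + (((0 + 1)*6 - 12) - 1*(-5)))*a(-1, 3) = ((-4 + (-7)² + 7*(-7))² + (((0 + 1)*6 - 12) - 1*(-5)))*8 = ((-4 + 49 - 49)² + ((1*6 - 12) + 5))*8 = ((-4)² + ((6 - 12) + 5))*8 = (16 + (-6 + 5))*8 = (16 - 1)*8 = 15*8 = 120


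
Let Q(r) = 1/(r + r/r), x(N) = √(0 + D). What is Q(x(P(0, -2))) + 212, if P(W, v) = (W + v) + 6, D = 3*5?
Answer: 2967/14 + √15/14 ≈ 212.21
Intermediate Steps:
D = 15
P(W, v) = 6 + W + v
x(N) = √15 (x(N) = √(0 + 15) = √15)
Q(r) = 1/(1 + r) (Q(r) = 1/(r + 1) = 1/(1 + r))
Q(x(P(0, -2))) + 212 = 1/(1 + √15) + 212 = 212 + 1/(1 + √15)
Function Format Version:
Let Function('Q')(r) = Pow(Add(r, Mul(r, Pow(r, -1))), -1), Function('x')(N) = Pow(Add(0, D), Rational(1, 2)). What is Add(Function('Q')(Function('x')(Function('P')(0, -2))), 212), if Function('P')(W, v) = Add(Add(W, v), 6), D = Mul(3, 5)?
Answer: Add(Rational(2967, 14), Mul(Rational(1, 14), Pow(15, Rational(1, 2)))) ≈ 212.21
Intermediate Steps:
D = 15
Function('P')(W, v) = Add(6, W, v)
Function('x')(N) = Pow(15, Rational(1, 2)) (Function('x')(N) = Pow(Add(0, 15), Rational(1, 2)) = Pow(15, Rational(1, 2)))
Function('Q')(r) = Pow(Add(1, r), -1) (Function('Q')(r) = Pow(Add(r, 1), -1) = Pow(Add(1, r), -1))
Add(Function('Q')(Function('x')(Function('P')(0, -2))), 212) = Add(Pow(Add(1, Pow(15, Rational(1, 2))), -1), 212) = Add(212, Pow(Add(1, Pow(15, Rational(1, 2))), -1))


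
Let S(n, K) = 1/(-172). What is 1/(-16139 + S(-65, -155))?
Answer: -172/2775909 ≈ -6.1962e-5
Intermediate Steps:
S(n, K) = -1/172
1/(-16139 + S(-65, -155)) = 1/(-16139 - 1/172) = 1/(-2775909/172) = -172/2775909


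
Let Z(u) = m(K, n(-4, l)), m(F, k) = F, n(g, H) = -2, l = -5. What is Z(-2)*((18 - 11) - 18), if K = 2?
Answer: -22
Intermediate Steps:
Z(u) = 2
Z(-2)*((18 - 11) - 18) = 2*((18 - 11) - 18) = 2*(7 - 18) = 2*(-11) = -22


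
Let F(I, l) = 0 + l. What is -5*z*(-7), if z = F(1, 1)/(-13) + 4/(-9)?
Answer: -2135/117 ≈ -18.248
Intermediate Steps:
F(I, l) = l
z = -61/117 (z = 1/(-13) + 4/(-9) = 1*(-1/13) + 4*(-⅑) = -1/13 - 4/9 = -61/117 ≈ -0.52137)
-5*z*(-7) = -5*(-61/117)*(-7) = (305/117)*(-7) = -2135/117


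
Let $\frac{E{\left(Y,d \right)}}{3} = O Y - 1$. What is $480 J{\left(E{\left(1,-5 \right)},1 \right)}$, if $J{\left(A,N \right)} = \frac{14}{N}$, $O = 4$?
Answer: $6720$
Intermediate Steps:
$E{\left(Y,d \right)} = -3 + 12 Y$ ($E{\left(Y,d \right)} = 3 \left(4 Y - 1\right) = 3 \left(-1 + 4 Y\right) = -3 + 12 Y$)
$480 J{\left(E{\left(1,-5 \right)},1 \right)} = 480 \cdot \frac{14}{1} = 480 \cdot 14 \cdot 1 = 480 \cdot 14 = 6720$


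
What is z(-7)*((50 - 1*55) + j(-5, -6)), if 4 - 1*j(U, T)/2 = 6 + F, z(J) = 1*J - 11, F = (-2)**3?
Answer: -126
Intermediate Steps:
F = -8
z(J) = -11 + J (z(J) = J - 11 = -11 + J)
j(U, T) = 12 (j(U, T) = 8 - 2*(6 - 8) = 8 - 2*(-2) = 8 + 4 = 12)
z(-7)*((50 - 1*55) + j(-5, -6)) = (-11 - 7)*((50 - 1*55) + 12) = -18*((50 - 55) + 12) = -18*(-5 + 12) = -18*7 = -126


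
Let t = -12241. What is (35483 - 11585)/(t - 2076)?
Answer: -23898/14317 ≈ -1.6692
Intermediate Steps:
(35483 - 11585)/(t - 2076) = (35483 - 11585)/(-12241 - 2076) = 23898/(-14317) = 23898*(-1/14317) = -23898/14317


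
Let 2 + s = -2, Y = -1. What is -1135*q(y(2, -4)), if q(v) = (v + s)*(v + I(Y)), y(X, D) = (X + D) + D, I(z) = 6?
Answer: 0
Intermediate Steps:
s = -4 (s = -2 - 2 = -4)
y(X, D) = X + 2*D (y(X, D) = (D + X) + D = X + 2*D)
q(v) = (-4 + v)*(6 + v) (q(v) = (v - 4)*(v + 6) = (-4 + v)*(6 + v))
-1135*q(y(2, -4)) = -1135*(-24 + (2 + 2*(-4))² + 2*(2 + 2*(-4))) = -1135*(-24 + (2 - 8)² + 2*(2 - 8)) = -1135*(-24 + (-6)² + 2*(-6)) = -1135*(-24 + 36 - 12) = -1135*0 = 0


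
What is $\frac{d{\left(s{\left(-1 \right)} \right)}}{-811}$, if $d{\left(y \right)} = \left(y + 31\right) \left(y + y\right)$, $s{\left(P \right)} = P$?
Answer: $\frac{60}{811} \approx 0.073983$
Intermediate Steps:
$d{\left(y \right)} = 2 y \left(31 + y\right)$ ($d{\left(y \right)} = \left(31 + y\right) 2 y = 2 y \left(31 + y\right)$)
$\frac{d{\left(s{\left(-1 \right)} \right)}}{-811} = \frac{2 \left(-1\right) \left(31 - 1\right)}{-811} = 2 \left(-1\right) 30 \left(- \frac{1}{811}\right) = \left(-60\right) \left(- \frac{1}{811}\right) = \frac{60}{811}$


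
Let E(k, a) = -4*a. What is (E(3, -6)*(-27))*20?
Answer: -12960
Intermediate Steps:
(E(3, -6)*(-27))*20 = (-4*(-6)*(-27))*20 = (24*(-27))*20 = -648*20 = -12960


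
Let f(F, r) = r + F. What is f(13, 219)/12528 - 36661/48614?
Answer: -482770/656289 ≈ -0.73561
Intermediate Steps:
f(F, r) = F + r
f(13, 219)/12528 - 36661/48614 = (13 + 219)/12528 - 36661/48614 = 232*(1/12528) - 36661*1/48614 = 1/54 - 36661/48614 = -482770/656289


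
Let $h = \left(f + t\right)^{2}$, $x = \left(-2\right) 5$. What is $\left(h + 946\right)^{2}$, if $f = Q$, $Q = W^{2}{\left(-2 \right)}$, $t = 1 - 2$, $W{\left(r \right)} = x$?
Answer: $115498009$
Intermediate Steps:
$x = -10$
$W{\left(r \right)} = -10$
$t = -1$ ($t = 1 - 2 = -1$)
$Q = 100$ ($Q = \left(-10\right)^{2} = 100$)
$f = 100$
$h = 9801$ ($h = \left(100 - 1\right)^{2} = 99^{2} = 9801$)
$\left(h + 946\right)^{2} = \left(9801 + 946\right)^{2} = 10747^{2} = 115498009$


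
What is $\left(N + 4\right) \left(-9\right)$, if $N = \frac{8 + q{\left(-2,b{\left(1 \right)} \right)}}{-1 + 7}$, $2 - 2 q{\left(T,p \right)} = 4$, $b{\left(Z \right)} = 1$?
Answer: $- \frac{93}{2} \approx -46.5$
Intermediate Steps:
$q{\left(T,p \right)} = -1$ ($q{\left(T,p \right)} = 1 - 2 = -1$)
$N = \frac{7}{6}$ ($N = \frac{8 - 1}{-1 + 7} = \frac{7}{6} \approx 1.1667$)
$\left(N + 4\right) \left(-9\right) = \left(\frac{7}{6} + 4\right) \left(-9\right) = \frac{31}{6} \left(-9\right) = - \frac{93}{2}$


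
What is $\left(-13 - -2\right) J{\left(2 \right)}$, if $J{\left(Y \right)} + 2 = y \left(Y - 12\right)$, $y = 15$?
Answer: $1672$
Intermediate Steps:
$J{\left(Y \right)} = -182 + 15 Y$ ($J{\left(Y \right)} = -2 + 15 \left(Y - 12\right) = -2 + 15 \left(-12 + Y\right) = -2 + \left(-180 + 15 Y\right) = -182 + 15 Y$)
$\left(-13 - -2\right) J{\left(2 \right)} = \left(-13 - -2\right) \left(-182 + 15 \cdot 2\right) = \left(-13 + 2\right) \left(-182 + 30\right) = \left(-11\right) \left(-152\right) = 1672$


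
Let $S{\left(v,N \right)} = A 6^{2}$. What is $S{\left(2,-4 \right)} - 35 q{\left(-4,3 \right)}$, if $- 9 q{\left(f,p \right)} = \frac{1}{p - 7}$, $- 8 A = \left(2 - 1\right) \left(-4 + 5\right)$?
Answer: $- \frac{197}{36} \approx -5.4722$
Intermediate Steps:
$A = - \frac{1}{8}$ ($A = - \frac{\left(2 - 1\right) \left(-4 + 5\right)}{8} = - \frac{1 \cdot 1}{8} = \left(- \frac{1}{8}\right) 1 = - \frac{1}{8} \approx -0.125$)
$q{\left(f,p \right)} = - \frac{1}{9 \left(-7 + p\right)}$ ($q{\left(f,p \right)} = - \frac{1}{9 \left(p - 7\right)} = - \frac{1}{9 \left(-7 + p\right)}$)
$S{\left(v,N \right)} = - \frac{9}{2}$ ($S{\left(v,N \right)} = - \frac{6^{2}}{8} = \left(- \frac{1}{8}\right) 36 = - \frac{9}{2}$)
$S{\left(2,-4 \right)} - 35 q{\left(-4,3 \right)} = - \frac{9}{2} - 35 \left(- \frac{1}{-63 + 9 \cdot 3}\right) = - \frac{9}{2} - 35 \left(- \frac{1}{-63 + 27}\right) = - \frac{9}{2} - 35 \left(- \frac{1}{-36}\right) = - \frac{9}{2} - 35 \left(\left(-1\right) \left(- \frac{1}{36}\right)\right) = - \frac{9}{2} - \frac{35}{36} = - \frac{197}{36}$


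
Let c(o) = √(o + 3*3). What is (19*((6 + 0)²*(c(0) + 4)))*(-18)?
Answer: -86184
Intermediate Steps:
c(o) = √(9 + o) (c(o) = √(o + 9) = √(9 + o))
(19*((6 + 0)²*(c(0) + 4)))*(-18) = (19*((6 + 0)²*(√(9 + 0) + 4)))*(-18) = (19*(6²*(√9 + 4)))*(-18) = (19*(36*(3 + 4)))*(-18) = (19*(36*7))*(-18) = (19*252)*(-18) = 4788*(-18) = -86184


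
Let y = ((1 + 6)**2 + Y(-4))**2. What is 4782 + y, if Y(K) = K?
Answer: 6807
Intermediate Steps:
y = 2025 (y = ((1 + 6)**2 - 4)**2 = (7**2 - 4)**2 = (49 - 4)**2 = 45**2 = 2025)
4782 + y = 4782 + 2025 = 6807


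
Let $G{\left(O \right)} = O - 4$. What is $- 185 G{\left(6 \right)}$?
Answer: $-370$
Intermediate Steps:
$G{\left(O \right)} = -4 + O$ ($G{\left(O \right)} = O - 4 = -4 + O$)
$- 185 G{\left(6 \right)} = - 185 \left(-4 + 6\right) = \left(-185\right) 2 = -370$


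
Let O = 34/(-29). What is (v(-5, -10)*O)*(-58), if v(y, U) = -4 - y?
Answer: 68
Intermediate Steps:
O = -34/29 (O = 34*(-1/29) = -34/29 ≈ -1.1724)
(v(-5, -10)*O)*(-58) = ((-4 - 1*(-5))*(-34/29))*(-58) = ((-4 + 5)*(-34/29))*(-58) = (1*(-34/29))*(-58) = -34/29*(-58) = 68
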